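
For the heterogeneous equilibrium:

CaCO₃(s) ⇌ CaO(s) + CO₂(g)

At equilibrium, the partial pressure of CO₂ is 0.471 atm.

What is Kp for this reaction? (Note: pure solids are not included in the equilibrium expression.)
K_p = 0.471

Solids (CaCO₃, CaO) have activity 1 and are excluded.
Kp = P(CO₂) = 0.471.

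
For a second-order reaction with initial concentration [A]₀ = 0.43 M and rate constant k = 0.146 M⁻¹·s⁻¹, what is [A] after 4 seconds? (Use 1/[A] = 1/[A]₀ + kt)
0.3437 M

1/[A] = 1/[A]₀ + k·t = 1/0.43 + (0.146)·(4) = 2.3256 + 0.5840 = 2.9096
[A] = 1/2.9096 = 0.3437 M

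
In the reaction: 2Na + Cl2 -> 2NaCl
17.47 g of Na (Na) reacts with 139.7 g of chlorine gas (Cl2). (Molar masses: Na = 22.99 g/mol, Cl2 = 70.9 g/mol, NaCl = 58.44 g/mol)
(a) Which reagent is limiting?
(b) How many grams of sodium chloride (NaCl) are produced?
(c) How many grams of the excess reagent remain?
(a) Na, (b) 44.41 g, (c) 112.8 g

Moles of Na = 17.47 g ÷ 22.99 g/mol = 0.759896 mol
Moles of Cl2 = 139.7 g ÷ 70.9 g/mol = 1.97038 mol
Moles ÷ coefficient: Na: 0.759896/2 = 0.3799, Cl2: 1.97038/1 = 1.97
(a) Na has the smaller value, so Na is the limiting reagent.
(b) Moles of NaCl = 0.759896 mol Na × (2/2) = 0.759896 mol; mass = 0.759896 mol × 58.44 g/mol = 44.41 g
(c) Cl2 consumed = 0.759896 × (1/2) = 0.379948 mol; remaining = 1.97038 − 0.379948 = 1.59043 mol; mass = 1.59043 mol × 70.9 g/mol = 112.8 g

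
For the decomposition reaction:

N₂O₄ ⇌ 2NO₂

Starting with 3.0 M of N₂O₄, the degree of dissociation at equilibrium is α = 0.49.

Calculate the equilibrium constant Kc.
K_c = 5.6494

x = α·[A]₀ = 0.49 × 3.0 = 1.47 M dissociated.
At eq: [N₂O₄] = 3.0 − 1.47 = 1.53 M; [NO₂] = 2x = 2.94 M.
Kc = [NO₂]²/[N₂O₄] = (2.94)²/1.53 = 5.649.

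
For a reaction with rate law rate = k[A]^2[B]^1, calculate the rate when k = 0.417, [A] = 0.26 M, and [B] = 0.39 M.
0.01099 M/s

rate = k·[A]^2·[B]^1 = 0.417·(0.26)^2·(0.39)^1 = 0.417·0.0676·0.39 = 0.01099 M/s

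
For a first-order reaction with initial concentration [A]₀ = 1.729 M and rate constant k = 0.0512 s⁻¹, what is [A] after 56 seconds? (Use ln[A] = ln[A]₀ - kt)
0.0983 M

ln[A] = ln[A]₀ - k·t = ln(1.729) - (0.0512)·(56) = 0.5475 - 2.8672 = -2.3197
[A] = e^(-2.3197) = 0.0983 M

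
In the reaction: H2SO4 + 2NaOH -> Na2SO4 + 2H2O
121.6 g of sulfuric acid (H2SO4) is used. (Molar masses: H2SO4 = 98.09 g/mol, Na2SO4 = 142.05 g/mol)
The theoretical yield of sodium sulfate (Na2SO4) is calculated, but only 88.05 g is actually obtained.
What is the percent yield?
Moles of H2SO4 = 121.6 g ÷ 98.09 g/mol = 1.23968 mol
Mole ratio: 1 mol Na2SO4 / 1 mol H2SO4
Moles of Na2SO4 = 1.23968 × (1/1) = 1.23968 mol
Theoretical yield = 1.23968 mol × 142.05 g/mol = 176.1 g
Actual yield = 88.05 g
Percent yield = (88.05 / 176.1) × 100% = 50.0%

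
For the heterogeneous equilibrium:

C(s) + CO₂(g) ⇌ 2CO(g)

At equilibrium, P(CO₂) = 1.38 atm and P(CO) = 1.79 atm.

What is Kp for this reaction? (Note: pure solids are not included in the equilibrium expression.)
K_p = 2.322

Solid C is excluded.
Kp = P(CO)²/P(CO₂) = (1.79)²/1.38 = 3.204/1.38 = 2.322.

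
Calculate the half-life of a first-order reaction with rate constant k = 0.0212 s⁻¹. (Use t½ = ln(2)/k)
32.70 s

t½ = ln(2)/k = 0.6931/0.0212 = 32.70 s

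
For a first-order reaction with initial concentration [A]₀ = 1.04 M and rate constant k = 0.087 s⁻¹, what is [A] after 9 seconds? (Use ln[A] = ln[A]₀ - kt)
0.4753 M

ln[A] = ln[A]₀ - k·t = ln(1.04) - (0.087)·(9) = 0.0392 - 0.7830 = -0.7438
[A] = e^(-0.7438) = 0.4753 M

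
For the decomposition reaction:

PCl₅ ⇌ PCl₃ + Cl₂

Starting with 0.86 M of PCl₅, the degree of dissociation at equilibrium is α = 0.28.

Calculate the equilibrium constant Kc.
K_c = 0.0936

x = α·[A]₀ = 0.28 × 0.86 = 0.2408 M dissociated.
At eq: [PCl₅] = 0.86 − 0.2408 = 0.6192 M; [PCl₃] = [Cl₂] = x = 0.2408 M.
Kc = [PCl₃][Cl₂]/[PCl₅] = (0.2408)²/0.6192 = 0.09364.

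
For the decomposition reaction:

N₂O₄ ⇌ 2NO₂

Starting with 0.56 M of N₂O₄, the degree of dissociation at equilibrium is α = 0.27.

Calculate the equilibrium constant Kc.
K_c = 0.2237

x = α·[A]₀ = 0.27 × 0.56 = 0.1512 M dissociated.
At eq: [N₂O₄] = 0.56 − 0.1512 = 0.4088 M; [NO₂] = 2x = 0.3024 M.
Kc = [NO₂]²/[N₂O₄] = (0.3024)²/0.4088 = 0.2237.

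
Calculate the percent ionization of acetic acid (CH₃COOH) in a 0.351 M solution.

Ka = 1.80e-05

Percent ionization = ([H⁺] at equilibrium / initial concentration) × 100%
Percent ionization = 0.714%

Let x = [H⁺]. Ka = x²/(C - x) ⇒ x² + (1.80e-05)x - (1.80e-05)(0.351) = 0. x = 2.5046e-03. Percent = (2.5046e-03/0.351) × 100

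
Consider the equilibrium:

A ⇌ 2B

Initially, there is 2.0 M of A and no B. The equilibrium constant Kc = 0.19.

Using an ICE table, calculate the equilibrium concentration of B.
[B] = 0.571 M

ICE: [A] = 2.0 − x, [B] = 2x.
Kc = (2x)²/(2.0 − x) = 0.19 ⇒ 4x² + 0.19x − 0.38 = 0.
x = (−0.19 + √(0.19² + 4·4·0.38))/(2·4) = (−0.19 + √6.1161)/8 = 0.28538.
[B] = 2x = 0.571 M.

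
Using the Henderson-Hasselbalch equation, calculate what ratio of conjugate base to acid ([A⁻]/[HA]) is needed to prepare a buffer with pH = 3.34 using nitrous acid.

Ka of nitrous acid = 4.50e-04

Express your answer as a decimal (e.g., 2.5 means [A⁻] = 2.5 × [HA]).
[A⁻]/[HA] = 0.984

pKa = −log(4.50e-04) = 3.3468. pH = pKa + log([A⁻]/[HA]). 3.34 = 3.3468 + log(ratio). log(ratio) = 3.34 − 3.3468 = -0.0068. ratio = 10^(-0.0068) = 0.984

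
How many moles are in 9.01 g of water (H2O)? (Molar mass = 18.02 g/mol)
Moles = 9.01 g ÷ 18.02 g/mol = 0.5 mol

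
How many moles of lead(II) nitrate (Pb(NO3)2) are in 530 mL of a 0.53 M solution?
Moles = Molarity × Volume (L)
Moles = 0.53 M × 0.53 L = 0.2809 mol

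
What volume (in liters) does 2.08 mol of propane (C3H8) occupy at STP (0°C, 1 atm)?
At STP, 1 mol of gas occupies 22.4 L
Volume = 2.08 mol × 22.4 L/mol = 46.59 L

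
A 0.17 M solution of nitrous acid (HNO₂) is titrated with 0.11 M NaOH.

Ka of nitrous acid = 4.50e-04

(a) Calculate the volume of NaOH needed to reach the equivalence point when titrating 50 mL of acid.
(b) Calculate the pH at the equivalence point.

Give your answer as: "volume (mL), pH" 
V = 77.3 mL, pH = 8.09

(a) At equivalence: moles acid = moles base.
moles acid = 0.17 × 0.05 = 0.0085 mol; V_NaOH = 0.0085/0.11 = 0.07727 L = 77.3 mL.
(b) At equivalence, all acid → conjugate base A⁻ at [A⁻] = 0.0085/0.1273 = 0.06679 M.
Kb = Kw/Ka = 1.0e-14/4.50e-04 = 2.222e-11; [OH⁻] = √(Kb·[A⁻]) = 1.218e-06; pOH = 5.91; pH = 14 − pOH = 8.09.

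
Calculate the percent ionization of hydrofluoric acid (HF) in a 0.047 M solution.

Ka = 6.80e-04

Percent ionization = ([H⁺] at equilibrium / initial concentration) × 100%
Percent ionization = 11.3%

Let x = [H⁺]. Ka = x²/(C - x) ⇒ x² + (6.80e-04)x - (6.80e-04)(0.047) = 0. x = 5.3235e-03. Percent = (5.3235e-03/0.047) × 100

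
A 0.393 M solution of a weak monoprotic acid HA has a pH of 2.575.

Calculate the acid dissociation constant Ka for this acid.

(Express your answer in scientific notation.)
K_a = 1.81e-05

[H⁺] = 10^(−pH) = 10^(−2.575) = 2.661e-03 M. For HA ⇌ H⁺ + A⁻, Ka = x²/(C − x) = (2.661e-03)²/(0.393 − 2.661e-03) = 1.81e-05.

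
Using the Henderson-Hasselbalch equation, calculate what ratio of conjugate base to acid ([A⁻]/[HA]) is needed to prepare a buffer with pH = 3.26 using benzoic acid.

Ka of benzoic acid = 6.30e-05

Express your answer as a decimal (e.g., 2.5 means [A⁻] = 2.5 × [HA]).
[A⁻]/[HA] = 0.115

pKa = −log(6.30e-05) = 4.2007. pH = pKa + log([A⁻]/[HA]). 3.26 = 4.2007 + log(ratio). log(ratio) = 3.26 − 4.2007 = -0.9407. ratio = 10^(-0.9407) = 0.115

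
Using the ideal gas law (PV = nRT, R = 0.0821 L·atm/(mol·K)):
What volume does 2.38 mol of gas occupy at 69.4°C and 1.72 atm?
T = 69.4°C + 273.15 = 342.55 K
V = nRT/P = (2.38 × 0.0821 × 342.55) / 1.72
V = 38.91 L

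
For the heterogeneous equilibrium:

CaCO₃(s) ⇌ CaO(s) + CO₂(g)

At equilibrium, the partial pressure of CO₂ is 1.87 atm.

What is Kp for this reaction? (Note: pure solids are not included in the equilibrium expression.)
K_p = 1.87

Solids (CaCO₃, CaO) have activity 1 and are excluded.
Kp = P(CO₂) = 1.87.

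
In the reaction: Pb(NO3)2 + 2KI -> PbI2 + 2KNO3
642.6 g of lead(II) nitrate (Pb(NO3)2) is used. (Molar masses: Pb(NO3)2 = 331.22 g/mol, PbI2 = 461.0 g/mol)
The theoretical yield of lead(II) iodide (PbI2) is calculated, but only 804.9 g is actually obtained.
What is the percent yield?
Moles of Pb(NO3)2 = 642.6 g ÷ 331.22 g/mol = 1.9401 mol
Mole ratio: 1 mol PbI2 / 1 mol Pb(NO3)2
Moles of PbI2 = 1.9401 × (1/1) = 1.9401 mol
Theoretical yield = 1.9401 mol × 461.0 g/mol = 894.39 g
Actual yield = 804.9 g
Percent yield = (804.9 / 894.39) × 100% = 90.0%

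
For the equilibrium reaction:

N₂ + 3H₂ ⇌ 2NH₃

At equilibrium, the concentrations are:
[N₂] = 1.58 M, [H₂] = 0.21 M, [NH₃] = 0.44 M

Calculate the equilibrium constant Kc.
K_c = 13.2309

Kc = ([NH₃]^2) / ([N₂] × [H₂]^3)
   = ((0.44)^2) / ((1.58)·(0.21)^3)
   = 0.1936 / 0.014632 = 13.2309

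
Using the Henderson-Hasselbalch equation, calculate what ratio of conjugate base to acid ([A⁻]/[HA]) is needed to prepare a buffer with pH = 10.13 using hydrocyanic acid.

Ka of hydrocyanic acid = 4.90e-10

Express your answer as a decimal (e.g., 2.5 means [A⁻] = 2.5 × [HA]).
[A⁻]/[HA] = 6.610

pKa = −log(4.90e-10) = 9.3098. pH = pKa + log([A⁻]/[HA]). 10.13 = 9.3098 + log(ratio). log(ratio) = 10.13 − 9.3098 = 0.8202. ratio = 10^(0.8202) = 6.610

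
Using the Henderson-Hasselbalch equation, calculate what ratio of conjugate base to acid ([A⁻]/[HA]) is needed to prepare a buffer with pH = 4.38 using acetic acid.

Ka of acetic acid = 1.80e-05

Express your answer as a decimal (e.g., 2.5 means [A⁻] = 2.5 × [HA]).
[A⁻]/[HA] = 0.432

pKa = −log(1.80e-05) = 4.7447. pH = pKa + log([A⁻]/[HA]). 4.38 = 4.7447 + log(ratio). log(ratio) = 4.38 − 4.7447 = -0.3647. ratio = 10^(-0.3647) = 0.432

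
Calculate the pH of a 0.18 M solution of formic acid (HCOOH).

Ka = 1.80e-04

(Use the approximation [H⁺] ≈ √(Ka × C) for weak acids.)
pH = 2.24

[H⁺] = √(Ka × C) = √(1.80e-04 × 0.18) = 5.6921e-03. pH = -log(5.6921e-03)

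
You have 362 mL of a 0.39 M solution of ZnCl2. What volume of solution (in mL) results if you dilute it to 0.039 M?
Using M₁V₁ = M₂V₂:
0.39 × 362 = 0.039 × V₂
V₂ = (0.39 × 362) / 0.039 = 3620 mL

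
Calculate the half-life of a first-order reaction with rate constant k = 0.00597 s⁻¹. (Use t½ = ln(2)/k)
116.11 s

t½ = ln(2)/k = 0.6931/0.00597 = 116.11 s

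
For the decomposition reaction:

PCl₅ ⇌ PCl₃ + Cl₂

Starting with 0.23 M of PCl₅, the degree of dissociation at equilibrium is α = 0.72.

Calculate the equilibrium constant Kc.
K_c = 0.4258

x = α·[A]₀ = 0.72 × 0.23 = 0.1656 M dissociated.
At eq: [PCl₅] = 0.23 − 0.1656 = 0.0644 M; [PCl₃] = [Cl₂] = x = 0.1656 M.
Kc = [PCl₃][Cl₂]/[PCl₅] = (0.1656)²/0.0644 = 0.4258.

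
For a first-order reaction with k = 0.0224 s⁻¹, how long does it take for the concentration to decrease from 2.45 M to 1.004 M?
39.83 s

From ln[A] = ln[A]₀ - k·t: t = ln([A]₀/[A])/k = ln(2.45/1.004)/0.0224 = ln(2.4402)/0.0224 = 0.8921/0.0224 = 39.83 s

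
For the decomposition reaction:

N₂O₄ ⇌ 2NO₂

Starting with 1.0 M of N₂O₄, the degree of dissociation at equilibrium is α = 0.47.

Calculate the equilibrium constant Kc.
K_c = 1.6672

x = α·[A]₀ = 0.47 × 1.0 = 0.47 M dissociated.
At eq: [N₂O₄] = 1.0 − 0.47 = 0.53 M; [NO₂] = 2x = 0.94 M.
Kc = [NO₂]²/[N₂O₄] = (0.94)²/0.53 = 1.667.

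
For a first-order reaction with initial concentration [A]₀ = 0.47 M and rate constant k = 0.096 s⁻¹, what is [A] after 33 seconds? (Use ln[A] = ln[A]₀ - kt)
0.0198 M

ln[A] = ln[A]₀ - k·t = ln(0.47) - (0.096)·(33) = -0.7550 - 3.1680 = -3.9230
[A] = e^(-3.9230) = 0.0198 M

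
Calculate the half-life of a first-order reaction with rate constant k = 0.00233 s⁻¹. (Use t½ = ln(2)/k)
297.49 s

t½ = ln(2)/k = 0.6931/0.00233 = 297.49 s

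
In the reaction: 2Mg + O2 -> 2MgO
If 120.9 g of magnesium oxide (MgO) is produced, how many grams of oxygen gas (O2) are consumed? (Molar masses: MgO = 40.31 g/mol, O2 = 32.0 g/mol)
Moles of MgO = 120.9 g ÷ 40.31 g/mol = 2.99926 mol
Mole ratio: 1 mol O2 / 2 mol MgO
Moles of O2 = 2.99926 × (1/2) = 1.49963 mol
Mass of O2 = 1.49963 mol × 32.0 g/mol = 47.99 g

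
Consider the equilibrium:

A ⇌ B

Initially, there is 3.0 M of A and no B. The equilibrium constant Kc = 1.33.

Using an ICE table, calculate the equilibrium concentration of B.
[B] = 1.712 M

ICE: [A] = 3.0 − x, [B] = x.
Kc = x/(3.0 − x) = 1.33 ⇒ x = 1.33·3.0/(1 + 1.33) = 3.99/2.33 = 1.712.
[B] = x = 1.712 M.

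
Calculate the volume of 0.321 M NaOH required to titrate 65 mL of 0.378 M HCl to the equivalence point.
V_{base} = 76.5 mL

At equivalence: moles acid = moles base.
moles HCl = 0.378 M × 0.065 L = 0.02457 mol
V_NaOH = 0.02457 mol ÷ 0.321 M = 0.07654 L = 76.5 mL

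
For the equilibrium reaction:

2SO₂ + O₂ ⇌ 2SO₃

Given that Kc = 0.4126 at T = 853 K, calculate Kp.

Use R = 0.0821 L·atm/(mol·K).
K_p = 0.0059

Δn = (moles gaseous products) − (moles gaseous reactants) = -1
T = 853 K; RT = 0.0821 × 853 = 70.0313
Kp = Kc·(RT)^Δn = 0.4126 × (70.0313)^-1 = 0.4126 × 0.0142793 = 0.0059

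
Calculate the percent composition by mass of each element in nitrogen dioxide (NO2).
N: 30.45%, O: 69.55%

Molar mass of NO2 = 46.01 g/mol
% N = (1 × 14.01) / 46.01 × 100% = 14.01 / 46.01 × 100% = 30.45%
% O = (2 × 16.0) / 46.01 × 100% = 32 / 46.01 × 100% = 69.55%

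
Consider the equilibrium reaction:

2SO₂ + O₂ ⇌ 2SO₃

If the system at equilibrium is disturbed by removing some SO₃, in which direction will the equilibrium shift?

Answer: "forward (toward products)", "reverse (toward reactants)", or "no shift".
forward (toward products)

Apply Le Chatelier's principle: system shifts to counteract the change.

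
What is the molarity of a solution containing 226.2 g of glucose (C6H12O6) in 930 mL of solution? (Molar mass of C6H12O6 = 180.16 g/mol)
Moles of C6H12O6 = 226.2 g ÷ 180.16 g/mol = 1.25555 mol
Volume = 930 mL = 0.93 L
Molarity = 1.25555 mol ÷ 0.93 L = 1.35 M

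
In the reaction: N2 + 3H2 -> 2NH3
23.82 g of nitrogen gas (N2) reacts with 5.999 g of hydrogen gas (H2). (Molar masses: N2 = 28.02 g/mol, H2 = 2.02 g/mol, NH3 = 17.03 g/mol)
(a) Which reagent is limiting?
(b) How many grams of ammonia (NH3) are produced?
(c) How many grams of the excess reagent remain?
(a) N2, (b) 28.95 g, (c) 0.8474 g

Moles of N2 = 23.82 g ÷ 28.02 g/mol = 0.850107 mol
Moles of H2 = 5.999 g ÷ 2.02 g/mol = 2.9698 mol
Moles ÷ coefficient: N2: 0.850107/1 = 0.8501, H2: 2.9698/3 = 0.9899
(a) N2 has the smaller value, so N2 is the limiting reagent.
(b) Moles of NH3 = 0.850107 mol N2 × (2/1) = 1.70021 mol; mass = 1.70021 mol × 17.03 g/mol = 28.95 g
(c) H2 consumed = 0.850107 × (3/1) = 2.55032 mol; remaining = 2.9698 − 2.55032 = 0.419481 mol; mass = 0.419481 mol × 2.02 g/mol = 0.8474 g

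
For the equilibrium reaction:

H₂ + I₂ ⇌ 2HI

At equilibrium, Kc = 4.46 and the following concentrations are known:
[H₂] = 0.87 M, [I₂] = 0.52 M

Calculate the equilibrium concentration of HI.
[HI] = 1.4205 M

Kc = ([HI]^2) / ([H₂] × [I₂]) = 4.46
[HI]^2 = Kc · (reactant terms)/(other product terms) = 4.46 · 0.4524 / 1 = 2.0177
[HI] = (2.0177)^(1/2) = 1.4205 M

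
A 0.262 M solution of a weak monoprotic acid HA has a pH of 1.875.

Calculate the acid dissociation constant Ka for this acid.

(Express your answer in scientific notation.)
K_a = 7.15e-04

[H⁺] = 10^(−pH) = 10^(−1.875) = 1.334e-02 M. For HA ⇌ H⁺ + A⁻, Ka = x²/(C − x) = (1.334e-02)²/(0.262 − 1.334e-02) = 7.15e-04.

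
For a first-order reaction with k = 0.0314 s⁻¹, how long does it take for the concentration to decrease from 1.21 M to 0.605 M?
22.07 s

From ln[A] = ln[A]₀ - k·t: t = ln([A]₀/[A])/k = ln(1.21/0.605)/0.0314 = ln(2.0000)/0.0314 = 0.6931/0.0314 = 22.07 s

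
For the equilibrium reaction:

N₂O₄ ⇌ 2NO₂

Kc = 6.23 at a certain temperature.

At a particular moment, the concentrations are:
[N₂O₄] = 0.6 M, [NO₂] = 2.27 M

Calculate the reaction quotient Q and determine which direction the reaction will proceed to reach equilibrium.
Q = 8.588, Q > K, reaction proceeds reverse (toward reactants)

Q = ([NO₂]^2) / ([N₂O₄])
  = ((2.27)^2) / ((0.6)) = 5.1529/0.6 = 8.588
Since Q = 8.588 > Kc = 6.23, the reaction proceeds reverse (toward reactants) to reach equilibrium.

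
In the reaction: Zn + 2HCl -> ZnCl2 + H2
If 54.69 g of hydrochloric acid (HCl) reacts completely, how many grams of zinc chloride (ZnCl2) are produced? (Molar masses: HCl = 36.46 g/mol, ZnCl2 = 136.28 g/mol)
Moles of HCl = 54.69 g ÷ 36.46 g/mol = 1.5 mol
Mole ratio: 1 mol ZnCl2 / 2 mol HCl
Moles of ZnCl2 = 1.5 × (1/2) = 0.75 mol
Mass of ZnCl2 = 0.75 mol × 136.28 g/mol = 102.2 g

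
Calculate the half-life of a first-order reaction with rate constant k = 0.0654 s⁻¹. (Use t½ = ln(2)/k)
10.60 s

t½ = ln(2)/k = 0.6931/0.0654 = 10.60 s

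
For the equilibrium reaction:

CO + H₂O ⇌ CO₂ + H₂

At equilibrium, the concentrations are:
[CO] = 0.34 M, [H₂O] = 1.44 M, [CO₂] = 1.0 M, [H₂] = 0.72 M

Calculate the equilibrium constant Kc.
K_c = 1.4706

Kc = ([CO₂] × [H₂]) / ([CO] × [H₂O])
   = ((1.0)·(0.72)) / ((0.34)·(1.44))
   = 0.72 / 0.4896 = 1.4706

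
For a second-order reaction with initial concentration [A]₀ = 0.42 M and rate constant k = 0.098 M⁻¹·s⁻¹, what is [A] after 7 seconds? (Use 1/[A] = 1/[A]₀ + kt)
0.3261 M

1/[A] = 1/[A]₀ + k·t = 1/0.42 + (0.098)·(7) = 2.3810 + 0.6860 = 3.0670
[A] = 1/3.0670 = 0.3261 M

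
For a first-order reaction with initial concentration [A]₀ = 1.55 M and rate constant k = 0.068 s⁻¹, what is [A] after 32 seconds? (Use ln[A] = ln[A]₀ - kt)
0.1759 M

ln[A] = ln[A]₀ - k·t = ln(1.55) - (0.068)·(32) = 0.4383 - 2.1760 = -1.7377
[A] = e^(-1.7377) = 0.1759 M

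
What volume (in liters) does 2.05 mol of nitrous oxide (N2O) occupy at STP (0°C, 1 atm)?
At STP, 1 mol of gas occupies 22.4 L
Volume = 2.05 mol × 22.4 L/mol = 45.92 L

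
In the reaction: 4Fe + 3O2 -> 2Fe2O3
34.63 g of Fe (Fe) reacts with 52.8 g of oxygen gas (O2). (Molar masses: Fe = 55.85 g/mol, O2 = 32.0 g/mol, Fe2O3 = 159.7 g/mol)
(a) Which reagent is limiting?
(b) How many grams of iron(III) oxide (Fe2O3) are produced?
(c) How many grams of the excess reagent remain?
(a) Fe, (b) 49.51 g, (c) 37.92 g

Moles of Fe = 34.63 g ÷ 55.85 g/mol = 0.620054 mol
Moles of O2 = 52.8 g ÷ 32.0 g/mol = 1.65 mol
Moles ÷ coefficient: Fe: 0.620054/4 = 0.155, O2: 1.65/3 = 0.55
(a) Fe has the smaller value, so Fe is the limiting reagent.
(b) Moles of Fe2O3 = 0.620054 mol Fe × (2/4) = 0.310027 mol; mass = 0.310027 mol × 159.7 g/mol = 49.51 g
(c) O2 consumed = 0.620054 × (3/4) = 0.46504 mol; remaining = 1.65 − 0.46504 = 1.18496 mol; mass = 1.18496 mol × 32.0 g/mol = 37.92 g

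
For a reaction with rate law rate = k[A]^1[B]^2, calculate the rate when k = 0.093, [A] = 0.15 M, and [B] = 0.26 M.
0.000943 M/s

rate = k·[A]^1·[B]^2 = 0.093·(0.15)^1·(0.26)^2 = 0.093·0.15·0.0676 = 0.000943 M/s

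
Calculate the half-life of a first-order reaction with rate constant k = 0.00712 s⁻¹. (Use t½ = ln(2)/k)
97.35 s

t½ = ln(2)/k = 0.6931/0.00712 = 97.35 s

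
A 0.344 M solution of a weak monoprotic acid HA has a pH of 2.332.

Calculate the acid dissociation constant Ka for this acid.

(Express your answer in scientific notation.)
K_a = 6.39e-05

[H⁺] = 10^(−pH) = 10^(−2.332) = 4.656e-03 M. For HA ⇌ H⁺ + A⁻, Ka = x²/(C − x) = (4.656e-03)²/(0.344 − 4.656e-03) = 6.39e-05.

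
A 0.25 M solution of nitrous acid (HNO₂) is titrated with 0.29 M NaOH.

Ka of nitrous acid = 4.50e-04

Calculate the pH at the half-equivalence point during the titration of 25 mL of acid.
pH = pKa = 3.35

At the half-equivalence point, [HA] = [A⁻], so by Henderson–Hasselbalch pH = pKa + log(1) = pKa.
pKa = −log(4.50e-04) = 3.35.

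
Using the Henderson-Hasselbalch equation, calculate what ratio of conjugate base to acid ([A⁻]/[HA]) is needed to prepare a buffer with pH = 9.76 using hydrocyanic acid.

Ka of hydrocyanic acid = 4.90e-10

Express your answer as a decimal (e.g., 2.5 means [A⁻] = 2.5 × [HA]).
[A⁻]/[HA] = 2.820

pKa = −log(4.90e-10) = 9.3098. pH = pKa + log([A⁻]/[HA]). 9.76 = 9.3098 + log(ratio). log(ratio) = 9.76 − 9.3098 = 0.4502. ratio = 10^(0.4502) = 2.820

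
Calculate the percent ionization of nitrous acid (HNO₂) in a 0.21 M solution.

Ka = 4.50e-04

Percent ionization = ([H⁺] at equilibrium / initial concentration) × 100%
Percent ionization = 4.52%

Let x = [H⁺]. Ka = x²/(C - x) ⇒ x² + (4.50e-04)x - (4.50e-04)(0.21) = 0. x = 9.4987e-03. Percent = (9.4987e-03/0.21) × 100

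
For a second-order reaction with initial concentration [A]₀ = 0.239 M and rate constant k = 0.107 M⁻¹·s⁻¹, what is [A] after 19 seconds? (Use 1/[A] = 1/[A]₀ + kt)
0.1608 M

1/[A] = 1/[A]₀ + k·t = 1/0.239 + (0.107)·(19) = 4.1841 + 2.0330 = 6.2171
[A] = 1/6.2171 = 0.1608 M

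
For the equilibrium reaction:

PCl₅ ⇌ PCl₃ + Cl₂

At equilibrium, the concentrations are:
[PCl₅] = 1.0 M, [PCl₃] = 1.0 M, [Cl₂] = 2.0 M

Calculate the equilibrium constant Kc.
K_c = 2.0000

Kc = ([PCl₃] × [Cl₂]) / ([PCl₅])
   = ((1.0)·(2.0)) / ((1.0))
   = 2 / 1 = 2.0000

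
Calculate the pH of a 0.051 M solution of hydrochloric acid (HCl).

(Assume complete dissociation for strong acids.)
pH = 1.29

[H⁺] = 0.051 M for strong acid. pH = -log[H⁺] = -log(0.051)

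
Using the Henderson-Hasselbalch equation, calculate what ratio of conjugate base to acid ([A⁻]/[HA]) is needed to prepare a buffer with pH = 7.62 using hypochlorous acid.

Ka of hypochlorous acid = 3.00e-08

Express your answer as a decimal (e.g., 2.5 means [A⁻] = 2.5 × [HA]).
[A⁻]/[HA] = 1.251

pKa = −log(3.00e-08) = 7.5229. pH = pKa + log([A⁻]/[HA]). 7.62 = 7.5229 + log(ratio). log(ratio) = 7.62 − 7.5229 = 0.0971. ratio = 10^(0.0971) = 1.251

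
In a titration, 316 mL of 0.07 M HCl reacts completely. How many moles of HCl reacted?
Moles = Molarity × Volume (L)
Moles = 0.07 M × 0.316 L = 0.02212 mol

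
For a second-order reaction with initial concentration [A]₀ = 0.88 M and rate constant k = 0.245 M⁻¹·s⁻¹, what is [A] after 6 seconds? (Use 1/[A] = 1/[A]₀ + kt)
0.3837 M

1/[A] = 1/[A]₀ + k·t = 1/0.88 + (0.245)·(6) = 1.1364 + 1.4700 = 2.6064
[A] = 1/2.6064 = 0.3837 M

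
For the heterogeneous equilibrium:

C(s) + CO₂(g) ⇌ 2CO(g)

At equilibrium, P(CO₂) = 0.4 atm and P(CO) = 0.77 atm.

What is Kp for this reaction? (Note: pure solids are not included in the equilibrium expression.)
K_p = 1.482

Solid C is excluded.
Kp = P(CO)²/P(CO₂) = (0.77)²/0.4 = 0.5929/0.4 = 1.482.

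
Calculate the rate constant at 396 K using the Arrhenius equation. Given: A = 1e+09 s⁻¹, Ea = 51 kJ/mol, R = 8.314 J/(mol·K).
1.87e+02 s⁻¹

k = A·exp(-Ea/(R·T)) = 1e+09·exp(-51000/(8.314·396)) = 1e+09·exp(-15.4905) = 1e+09·1.8731e-07 = 1.87e+02 s⁻¹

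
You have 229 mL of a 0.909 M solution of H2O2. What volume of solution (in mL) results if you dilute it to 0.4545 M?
Using M₁V₁ = M₂V₂:
0.909 × 229 = 0.4545 × V₂
V₂ = (0.909 × 229) / 0.4545 = 458 mL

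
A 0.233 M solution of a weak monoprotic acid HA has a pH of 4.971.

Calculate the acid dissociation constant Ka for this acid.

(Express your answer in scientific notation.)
K_a = 4.91e-10

[H⁺] = 10^(−pH) = 10^(−4.971) = 1.069e-05 M. For HA ⇌ H⁺ + A⁻, Ka = x²/(C − x) = (1.069e-05)²/(0.233 − 1.069e-05) = 4.91e-10.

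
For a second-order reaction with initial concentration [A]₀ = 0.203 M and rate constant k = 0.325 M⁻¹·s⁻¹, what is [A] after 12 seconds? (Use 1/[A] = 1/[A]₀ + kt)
0.1133 M

1/[A] = 1/[A]₀ + k·t = 1/0.203 + (0.325)·(12) = 4.9261 + 3.9000 = 8.8261
[A] = 1/8.8261 = 0.1133 M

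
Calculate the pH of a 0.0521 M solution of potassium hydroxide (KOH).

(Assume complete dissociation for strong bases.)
pH = 12.72

[OH⁻] = 0.0521 M for strong base. pOH = -log[OH⁻] = 1.28, pH = 14 - pOH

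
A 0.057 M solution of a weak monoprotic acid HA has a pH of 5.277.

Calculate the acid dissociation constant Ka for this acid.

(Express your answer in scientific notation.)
K_a = 4.90e-10

[H⁺] = 10^(−pH) = 10^(−5.277) = 5.284e-06 M. For HA ⇌ H⁺ + A⁻, Ka = x²/(C − x) = (5.284e-06)²/(0.057 − 5.284e-06) = 4.90e-10.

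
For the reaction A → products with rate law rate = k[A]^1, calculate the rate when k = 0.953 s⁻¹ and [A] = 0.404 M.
0.385 M/s

rate = k·[A]^1 = 0.953·(0.404)^1 = 0.953·0.404 = 0.385 M/s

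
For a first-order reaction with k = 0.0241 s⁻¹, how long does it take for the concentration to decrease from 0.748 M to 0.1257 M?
74.00 s

From ln[A] = ln[A]₀ - k·t: t = ln([A]₀/[A])/k = ln(0.748/0.1257)/0.0241 = ln(5.9507)/0.0241 = 1.7835/0.0241 = 74.00 s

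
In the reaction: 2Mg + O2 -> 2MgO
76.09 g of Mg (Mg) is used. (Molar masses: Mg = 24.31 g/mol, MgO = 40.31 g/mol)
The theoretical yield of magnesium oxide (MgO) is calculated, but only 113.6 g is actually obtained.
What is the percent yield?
Moles of Mg = 76.09 g ÷ 24.31 g/mol = 3.12999 mol
Mole ratio: 2 mol MgO / 2 mol Mg
Moles of MgO = 3.12999 × (2/2) = 3.12999 mol
Theoretical yield = 3.12999 mol × 40.31 g/mol = 126.17 g
Actual yield = 113.6 g
Percent yield = (113.6 / 126.17) × 100% = 90.0%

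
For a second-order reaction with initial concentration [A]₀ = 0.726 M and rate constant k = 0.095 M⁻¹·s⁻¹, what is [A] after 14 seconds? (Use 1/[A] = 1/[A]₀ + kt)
0.3694 M

1/[A] = 1/[A]₀ + k·t = 1/0.726 + (0.095)·(14) = 1.3774 + 1.3300 = 2.7074
[A] = 1/2.7074 = 0.3694 M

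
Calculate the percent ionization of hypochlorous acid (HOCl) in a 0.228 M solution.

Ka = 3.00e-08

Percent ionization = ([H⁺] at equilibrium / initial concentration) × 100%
Percent ionization = 0.0363%

Let x = [H⁺]. Ka = x²/(C - x) ⇒ x² + (3.00e-08)x - (3.00e-08)(0.228) = 0. x = 8.2689e-05. Percent = (8.2689e-05/0.228) × 100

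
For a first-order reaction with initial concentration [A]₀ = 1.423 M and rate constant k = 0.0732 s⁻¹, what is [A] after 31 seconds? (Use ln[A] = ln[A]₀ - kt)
0.1471 M

ln[A] = ln[A]₀ - k·t = ln(1.423) - (0.0732)·(31) = 0.3528 - 2.2692 = -1.9164
[A] = e^(-1.9164) = 0.1471 M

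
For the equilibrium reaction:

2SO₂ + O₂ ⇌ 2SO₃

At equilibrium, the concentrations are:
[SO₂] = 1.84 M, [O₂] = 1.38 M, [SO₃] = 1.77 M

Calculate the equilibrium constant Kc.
K_c = 0.6706

Kc = ([SO₃]^2) / ([SO₂]^2 × [O₂])
   = ((1.77)^2) / ((1.84)^2·(1.38))
   = 3.1329 / 4.6721 = 0.6706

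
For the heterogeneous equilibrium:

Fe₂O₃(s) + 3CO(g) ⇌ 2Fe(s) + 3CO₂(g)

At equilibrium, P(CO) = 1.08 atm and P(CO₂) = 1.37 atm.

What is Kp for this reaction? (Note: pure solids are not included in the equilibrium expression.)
K_p = 2.041

Solids (Fe₂O₃, Fe) are excluded.
Kp = P(CO₂)³/P(CO)³ = (1.37)³/(1.08)³ = 2.571/1.26 = 2.041.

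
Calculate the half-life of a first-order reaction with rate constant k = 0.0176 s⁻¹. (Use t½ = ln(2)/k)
39.38 s

t½ = ln(2)/k = 0.6931/0.0176 = 39.38 s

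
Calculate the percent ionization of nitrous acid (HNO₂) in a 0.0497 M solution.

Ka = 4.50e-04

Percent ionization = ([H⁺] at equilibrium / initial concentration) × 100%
Percent ionization = 9.07%

Let x = [H⁺]. Ka = x²/(C - x) ⇒ x² + (4.50e-04)x - (4.50e-04)(0.0497) = 0. x = 4.5095e-03. Percent = (4.5095e-03/0.0497) × 100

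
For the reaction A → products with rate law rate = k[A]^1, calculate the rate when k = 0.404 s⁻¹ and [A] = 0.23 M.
0.09292 M/s

rate = k·[A]^1 = 0.404·(0.23)^1 = 0.404·0.23 = 0.09292 M/s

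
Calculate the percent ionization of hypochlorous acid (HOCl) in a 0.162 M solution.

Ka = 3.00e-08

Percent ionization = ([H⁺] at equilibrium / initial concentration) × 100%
Percent ionization = 0.043%

Let x = [H⁺]. Ka = x²/(C - x) ⇒ x² + (3.00e-08)x - (3.00e-08)(0.162) = 0. x = 6.9699e-05. Percent = (6.9699e-05/0.162) × 100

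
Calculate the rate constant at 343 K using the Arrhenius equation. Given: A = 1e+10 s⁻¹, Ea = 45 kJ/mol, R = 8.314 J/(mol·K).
1.40e+03 s⁻¹

k = A·exp(-Ea/(R·T)) = 1e+10·exp(-45000/(8.314·343)) = 1e+10·exp(-15.7800) = 1e+10·1.4022e-07 = 1.40e+03 s⁻¹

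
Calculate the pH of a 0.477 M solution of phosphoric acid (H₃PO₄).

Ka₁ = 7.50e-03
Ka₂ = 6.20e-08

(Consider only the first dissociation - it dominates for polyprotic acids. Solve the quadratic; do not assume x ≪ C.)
pH = 1.25

x² + Ka₁·x − Ka₁·C = 0 with Ka₁ = 7.50e-03, C = 0.477.
x = (−Ka₁ + √(Ka₁² + 4·Ka₁·C))/2 = 5.6180e-02 M, so pH = 1.25.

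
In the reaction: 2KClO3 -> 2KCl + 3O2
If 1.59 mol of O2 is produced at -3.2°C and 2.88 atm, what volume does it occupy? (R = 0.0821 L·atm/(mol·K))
T = -3.2°C + 273.15 = 269.95 K
V = nRT/P = (1.59 × 0.0821 × 269.95) / 2.88
V = 12.24 L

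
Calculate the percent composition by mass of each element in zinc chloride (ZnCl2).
Zn: 47.97%, Cl: 52.03%

Molar mass of ZnCl2 = 136.28 g/mol
% Zn = (1 × 65.38) / 136.28 × 100% = 65.38 / 136.28 × 100% = 47.97%
% Cl = (2 × 35.45) / 136.28 × 100% = 70.9 / 136.28 × 100% = 52.03%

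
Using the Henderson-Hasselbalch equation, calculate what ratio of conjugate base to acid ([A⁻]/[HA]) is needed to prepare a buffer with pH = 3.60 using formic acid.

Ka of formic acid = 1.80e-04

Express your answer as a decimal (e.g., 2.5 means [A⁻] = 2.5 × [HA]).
[A⁻]/[HA] = 0.717

pKa = −log(1.80e-04) = 3.7447. pH = pKa + log([A⁻]/[HA]). 3.60 = 3.7447 + log(ratio). log(ratio) = 3.60 − 3.7447 = -0.1447. ratio = 10^(-0.1447) = 0.717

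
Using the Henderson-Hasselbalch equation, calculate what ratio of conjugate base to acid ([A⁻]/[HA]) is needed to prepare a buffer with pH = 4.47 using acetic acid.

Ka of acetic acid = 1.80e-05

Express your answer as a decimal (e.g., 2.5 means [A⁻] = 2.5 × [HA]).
[A⁻]/[HA] = 0.531

pKa = −log(1.80e-05) = 4.7447. pH = pKa + log([A⁻]/[HA]). 4.47 = 4.7447 + log(ratio). log(ratio) = 4.47 − 4.7447 = -0.2747. ratio = 10^(-0.2747) = 0.531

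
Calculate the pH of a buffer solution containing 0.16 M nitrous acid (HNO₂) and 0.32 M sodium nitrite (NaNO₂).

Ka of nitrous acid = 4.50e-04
pH = 3.65

pKa = -log(4.50e-04) = 3.35. pH = pKa + log([A⁻]/[HA]) = 3.35 + log(0.32/0.16)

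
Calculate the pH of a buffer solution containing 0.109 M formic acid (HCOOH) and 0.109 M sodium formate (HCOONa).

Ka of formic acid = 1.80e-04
pH = 3.74

pKa = -log(1.80e-04) = 3.74. pH = pKa + log([A⁻]/[HA]) = 3.74 + log(0.109/0.109)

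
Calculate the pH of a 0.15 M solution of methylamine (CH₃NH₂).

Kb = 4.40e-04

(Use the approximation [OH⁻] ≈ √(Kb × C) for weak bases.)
pH = 11.91

[OH⁻] = √(Kb × C) = √(4.40e-04 × 0.15) = 8.1240e-03. pOH = 2.09, pH = 14 - pOH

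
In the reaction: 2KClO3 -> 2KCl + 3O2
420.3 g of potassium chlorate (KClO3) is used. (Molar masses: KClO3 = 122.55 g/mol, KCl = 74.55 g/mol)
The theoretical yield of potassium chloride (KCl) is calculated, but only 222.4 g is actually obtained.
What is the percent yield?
Moles of KClO3 = 420.3 g ÷ 122.55 g/mol = 3.42962 mol
Mole ratio: 2 mol KCl / 2 mol KClO3
Moles of KCl = 3.42962 × (2/2) = 3.42962 mol
Theoretical yield = 3.42962 mol × 74.55 g/mol = 255.68 g
Actual yield = 222.4 g
Percent yield = (222.4 / 255.68) × 100% = 87.0%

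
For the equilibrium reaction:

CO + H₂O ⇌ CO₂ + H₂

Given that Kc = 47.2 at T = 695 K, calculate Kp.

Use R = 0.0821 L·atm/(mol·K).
K_p = 47.2000

Δn = (moles gaseous products) − (moles gaseous reactants) = 0
T = 695 K; RT = 0.0821 × 695 = 57.0595
Kp = Kc·(RT)^Δn = 47.2 × (57.0595)^0 = 47.2 × 1 = 47.2000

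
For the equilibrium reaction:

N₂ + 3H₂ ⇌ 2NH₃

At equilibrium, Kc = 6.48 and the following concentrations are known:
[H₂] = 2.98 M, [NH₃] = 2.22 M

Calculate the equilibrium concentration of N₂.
[N₂] = 0.0287 M

Kc = ([NH₃]^2) / ([N₂] × [H₂]^3) = 6.48
[N₂]^1 = (product terms)/(Kc · other reactant terms) = 4.9284 / (6.48 · 26.464) = 0.02874
[N₂] = 0.0287 M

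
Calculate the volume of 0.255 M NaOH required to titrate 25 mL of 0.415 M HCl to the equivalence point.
V_{base} = 40.7 mL

At equivalence: moles acid = moles base.
moles HCl = 0.415 M × 0.025 L = 0.010375 mol
V_NaOH = 0.010375 mol ÷ 0.255 M = 0.04069 L = 40.7 mL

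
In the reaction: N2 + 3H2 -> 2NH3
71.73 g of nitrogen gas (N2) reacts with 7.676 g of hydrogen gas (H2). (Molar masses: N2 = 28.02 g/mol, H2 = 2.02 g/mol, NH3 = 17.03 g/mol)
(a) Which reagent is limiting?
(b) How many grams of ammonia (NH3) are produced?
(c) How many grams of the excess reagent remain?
(a) H2, (b) 43.14 g, (c) 36.24 g

Moles of N2 = 71.73 g ÷ 28.02 g/mol = 2.55996 mol
Moles of H2 = 7.676 g ÷ 2.02 g/mol = 3.8 mol
Moles ÷ coefficient: N2: 2.55996/1 = 2.56, H2: 3.8/3 = 1.267
(a) H2 has the smaller value, so H2 is the limiting reagent.
(b) Moles of NH3 = 3.8 mol H2 × (2/3) = 2.53333 mol; mass = 2.53333 mol × 17.03 g/mol = 43.14 g
(c) N2 consumed = 3.8 × (1/3) = 1.26667 mol; remaining = 2.55996 − 1.26667 = 1.29329 mol; mass = 1.29329 mol × 28.02 g/mol = 36.24 g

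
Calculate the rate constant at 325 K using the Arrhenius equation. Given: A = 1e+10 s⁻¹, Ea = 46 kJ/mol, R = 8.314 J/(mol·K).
4.04e+02 s⁻¹

k = A·exp(-Ea/(R·T)) = 1e+10·exp(-46000/(8.314·325)) = 1e+10·exp(-17.0241) = 1e+10·4.0413e-08 = 4.04e+02 s⁻¹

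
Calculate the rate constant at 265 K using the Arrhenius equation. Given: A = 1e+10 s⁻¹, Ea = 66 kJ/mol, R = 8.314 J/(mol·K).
9.78e-04 s⁻¹

k = A·exp(-Ea/(R·T)) = 1e+10·exp(-66000/(8.314·265)) = 1e+10·exp(-29.9563) = 1e+10·9.7757e-14 = 9.78e-04 s⁻¹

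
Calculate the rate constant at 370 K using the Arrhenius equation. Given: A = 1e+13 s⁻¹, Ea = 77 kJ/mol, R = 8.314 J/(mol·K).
1.35e+02 s⁻¹

k = A·exp(-Ea/(R·T)) = 1e+13·exp(-77000/(8.314·370)) = 1e+13·exp(-25.0310) = 1e+13·1.3463e-11 = 1.35e+02 s⁻¹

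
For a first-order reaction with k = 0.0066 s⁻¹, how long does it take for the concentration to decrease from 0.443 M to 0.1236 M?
193.41 s

From ln[A] = ln[A]₀ - k·t: t = ln([A]₀/[A])/k = ln(0.443/0.1236)/0.0066 = ln(3.5841)/0.0066 = 1.2765/0.0066 = 193.41 s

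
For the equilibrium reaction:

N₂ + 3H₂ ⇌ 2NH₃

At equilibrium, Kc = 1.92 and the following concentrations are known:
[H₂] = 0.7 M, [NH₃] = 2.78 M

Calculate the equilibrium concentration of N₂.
[N₂] = 11.7353 M

Kc = ([NH₃]^2) / ([N₂] × [H₂]^3) = 1.92
[N₂]^1 = (product terms)/(Kc · other reactant terms) = 7.7284 / (1.92 · 0.343) = 11.735
[N₂] = 11.7353 M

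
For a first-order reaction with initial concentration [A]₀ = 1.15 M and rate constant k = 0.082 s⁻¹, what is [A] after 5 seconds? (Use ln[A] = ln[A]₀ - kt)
0.7632 M

ln[A] = ln[A]₀ - k·t = ln(1.15) - (0.082)·(5) = 0.1398 - 0.4100 = -0.2702
[A] = e^(-0.2702) = 0.7632 M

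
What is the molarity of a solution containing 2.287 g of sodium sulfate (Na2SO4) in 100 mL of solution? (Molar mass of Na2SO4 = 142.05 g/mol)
Moles of Na2SO4 = 2.287 g ÷ 142.05 g/mol = 0.0161 mol
Volume = 100 mL = 0.1 L
Molarity = 0.0161 mol ÷ 0.1 L = 0.161 M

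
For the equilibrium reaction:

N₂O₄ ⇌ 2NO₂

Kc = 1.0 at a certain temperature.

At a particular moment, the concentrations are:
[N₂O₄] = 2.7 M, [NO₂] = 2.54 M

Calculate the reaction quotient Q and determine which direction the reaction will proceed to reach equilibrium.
Q = 2.389, Q > K, reaction proceeds reverse (toward reactants)

Q = ([NO₂]^2) / ([N₂O₄])
  = ((2.54)^2) / ((2.7)) = 6.4516/2.7 = 2.389
Since Q = 2.389 > Kc = 1.0, the reaction proceeds reverse (toward reactants) to reach equilibrium.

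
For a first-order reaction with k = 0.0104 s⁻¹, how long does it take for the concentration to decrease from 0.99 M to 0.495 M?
66.65 s

From ln[A] = ln[A]₀ - k·t: t = ln([A]₀/[A])/k = ln(0.99/0.495)/0.0104 = ln(2.0000)/0.0104 = 0.6931/0.0104 = 66.65 s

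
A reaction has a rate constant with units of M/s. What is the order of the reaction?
zero order (0)

For an n-th order reaction, k has units M^(1-n)·s⁻¹. Matching M/s gives 1-n = 1, so n = 0 (zero order).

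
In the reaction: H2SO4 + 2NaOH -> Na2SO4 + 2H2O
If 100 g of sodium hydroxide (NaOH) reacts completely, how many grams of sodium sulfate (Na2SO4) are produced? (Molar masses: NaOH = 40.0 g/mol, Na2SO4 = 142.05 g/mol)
Moles of NaOH = 100 g ÷ 40.0 g/mol = 2.5 mol
Mole ratio: 1 mol Na2SO4 / 2 mol NaOH
Moles of Na2SO4 = 2.5 × (1/2) = 1.25 mol
Mass of Na2SO4 = 1.25 mol × 142.05 g/mol = 177.6 g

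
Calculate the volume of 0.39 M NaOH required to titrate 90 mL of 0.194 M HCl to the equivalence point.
V_{base} = 44.8 mL

At equivalence: moles acid = moles base.
moles HCl = 0.194 M × 0.09 L = 0.01746 mol
V_NaOH = 0.01746 mol ÷ 0.39 M = 0.04477 L = 44.8 mL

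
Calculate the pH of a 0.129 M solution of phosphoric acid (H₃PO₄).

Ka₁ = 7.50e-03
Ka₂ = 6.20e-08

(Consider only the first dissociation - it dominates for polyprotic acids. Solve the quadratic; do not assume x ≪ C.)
pH = 1.56

x² + Ka₁·x − Ka₁·C = 0 with Ka₁ = 7.50e-03, C = 0.129.
x = (−Ka₁ + √(Ka₁² + 4·Ka₁·C))/2 = 2.7580e-02 M, so pH = 1.56.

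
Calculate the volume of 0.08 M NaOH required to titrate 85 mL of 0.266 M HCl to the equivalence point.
V_{base} = 282.6 mL

At equivalence: moles acid = moles base.
moles HCl = 0.266 M × 0.085 L = 0.02261 mol
V_NaOH = 0.02261 mol ÷ 0.08 M = 0.2826 L = 282.6 mL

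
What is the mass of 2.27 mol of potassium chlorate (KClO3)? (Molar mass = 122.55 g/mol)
Mass = 2.27 mol × 122.55 g/mol = 278.2 g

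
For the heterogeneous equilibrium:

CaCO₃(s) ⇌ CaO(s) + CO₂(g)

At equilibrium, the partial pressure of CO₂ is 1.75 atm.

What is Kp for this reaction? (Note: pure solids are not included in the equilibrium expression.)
K_p = 1.75

Solids (CaCO₃, CaO) have activity 1 and are excluded.
Kp = P(CO₂) = 1.75.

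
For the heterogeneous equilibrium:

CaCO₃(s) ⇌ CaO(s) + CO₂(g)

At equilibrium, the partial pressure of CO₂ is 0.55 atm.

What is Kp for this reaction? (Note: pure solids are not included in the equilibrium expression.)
K_p = 0.55

Solids (CaCO₃, CaO) have activity 1 and are excluded.
Kp = P(CO₂) = 0.55.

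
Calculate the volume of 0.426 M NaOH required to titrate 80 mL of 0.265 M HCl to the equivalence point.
V_{base} = 49.8 mL

At equivalence: moles acid = moles base.
moles HCl = 0.265 M × 0.08 L = 0.0212 mol
V_NaOH = 0.0212 mol ÷ 0.426 M = 0.04977 L = 49.8 mL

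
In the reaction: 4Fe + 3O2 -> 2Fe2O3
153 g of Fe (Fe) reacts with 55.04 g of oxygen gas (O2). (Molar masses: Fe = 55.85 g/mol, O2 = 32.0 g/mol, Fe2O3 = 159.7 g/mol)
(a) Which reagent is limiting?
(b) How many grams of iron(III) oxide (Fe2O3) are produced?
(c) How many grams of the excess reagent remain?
(a) O2, (b) 183.1 g, (c) 24.92 g

Moles of Fe = 153 g ÷ 55.85 g/mol = 2.73948 mol
Moles of O2 = 55.04 g ÷ 32.0 g/mol = 1.72 mol
Moles ÷ coefficient: Fe: 2.73948/4 = 0.6849, O2: 1.72/3 = 0.5733
(a) O2 has the smaller value, so O2 is the limiting reagent.
(b) Moles of Fe2O3 = 1.72 mol O2 × (2/3) = 1.14667 mol; mass = 1.14667 mol × 159.7 g/mol = 183.1 g
(c) Fe consumed = 1.72 × (4/3) = 2.29333 mol; remaining = 2.73948 − 2.29333 = 0.446147 mol; mass = 0.446147 mol × 55.85 g/mol = 24.92 g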